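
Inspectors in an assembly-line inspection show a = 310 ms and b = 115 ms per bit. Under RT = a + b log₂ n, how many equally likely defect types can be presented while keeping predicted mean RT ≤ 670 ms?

115·log₂ n ≤ 670 − 310 = 360, giving log₂ n ≤ 3.1304 and n ≤ 8.757. The largest whole number is 8.

8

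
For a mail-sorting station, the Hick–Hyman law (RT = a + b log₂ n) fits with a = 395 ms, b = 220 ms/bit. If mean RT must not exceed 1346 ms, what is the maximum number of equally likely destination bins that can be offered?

Set 395 + 220·log₂ n ≤ 1346 → log₂ n ≤ (1346 − 395)/220 = 4.3227.
So n ≤ 2^4.3227 = 20.011; the largest integer n is 20.

20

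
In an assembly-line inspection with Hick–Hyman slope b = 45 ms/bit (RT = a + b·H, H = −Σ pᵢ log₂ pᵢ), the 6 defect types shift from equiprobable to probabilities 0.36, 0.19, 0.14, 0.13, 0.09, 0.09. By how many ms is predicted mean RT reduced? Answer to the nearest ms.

9 ms

Equiprobable entropy H₀ = log₂ 6 = 2.5850 bits.
Skewed entropy H = −Σ pᵢ log₂ pᵢ = 2.3909 bits.
ΔRT = b·(H₀ − H) = 45 × 0.1941 = 8.73 ms.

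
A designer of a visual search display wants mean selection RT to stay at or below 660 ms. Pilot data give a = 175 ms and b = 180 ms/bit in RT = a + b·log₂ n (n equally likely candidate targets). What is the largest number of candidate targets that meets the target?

Information budget: (660 − 175)/180 = 2.6944 bits, so n ≤ 2^2.6944 = 6.473 → at most 6.

6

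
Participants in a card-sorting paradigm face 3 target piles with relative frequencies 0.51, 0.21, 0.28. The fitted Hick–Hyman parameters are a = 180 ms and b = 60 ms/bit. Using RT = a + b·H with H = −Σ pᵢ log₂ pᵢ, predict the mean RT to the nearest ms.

269 ms

H = 0.51·log₂(1/0.51) + 0.21·log₂(1/0.21) + 0.28·log₂(1/0.28) = 1.4825 bits.
RT = 180 + 60 × 1.4825 = 268.95 ms.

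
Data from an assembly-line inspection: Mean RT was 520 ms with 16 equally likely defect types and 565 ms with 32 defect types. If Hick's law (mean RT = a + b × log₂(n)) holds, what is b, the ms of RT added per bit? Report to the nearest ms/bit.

The slope on a log₂ axis is (565 − 520) / (5 − 4) = 45 ms/bit.

45 ms/bit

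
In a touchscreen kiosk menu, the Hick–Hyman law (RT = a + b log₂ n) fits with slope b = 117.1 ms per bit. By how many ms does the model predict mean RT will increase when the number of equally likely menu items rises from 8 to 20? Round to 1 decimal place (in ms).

154.8 ms

Only the slope matters, since a is common to both: ΔRT = b·log₂(n₂/n₁).
log₂(20) − log₂(8) = 4.3219 − 3 = 1.3219.
ΔRT = 117.1 × 1.3219 = 154.798 ms.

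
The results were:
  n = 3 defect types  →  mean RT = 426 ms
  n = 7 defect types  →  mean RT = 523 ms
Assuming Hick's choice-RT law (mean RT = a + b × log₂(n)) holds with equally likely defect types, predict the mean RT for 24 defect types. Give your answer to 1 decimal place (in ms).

664.1 ms

Solve the two-equation system in a and b:
  b = (523 − 426) / (log₂ 7 − log₂ 3) = 97 / (2.8074 − 1.5850) = 79.353 ms/bit
  a = 426 − 79.353 × 1.5850 = 300.229 ms
Then RT(24) = 300.229 + 79.353 × log₂ 24 = 300.229 + 79.353 × 4.5850 ≈ 664.058 ms.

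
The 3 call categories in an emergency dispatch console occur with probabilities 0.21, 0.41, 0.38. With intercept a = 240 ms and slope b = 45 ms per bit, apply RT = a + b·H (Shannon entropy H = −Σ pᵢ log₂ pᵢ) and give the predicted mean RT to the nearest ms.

309 ms

H = 0.21·log₂(1/0.21) + 0.41·log₂(1/0.41) + 0.38·log₂(1/0.38) = 1.5307 bits.
RT = 240 + 45 × 1.5307 = 308.88 ms.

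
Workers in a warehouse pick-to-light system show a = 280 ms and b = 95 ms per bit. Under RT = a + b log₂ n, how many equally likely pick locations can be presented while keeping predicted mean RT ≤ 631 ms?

Set 280 + 95·log₂ n ≤ 631 → log₂ n ≤ (631 − 280)/95 = 3.6947.
So n ≤ 2^3.6947 = 12.949; the largest integer n is 12.

12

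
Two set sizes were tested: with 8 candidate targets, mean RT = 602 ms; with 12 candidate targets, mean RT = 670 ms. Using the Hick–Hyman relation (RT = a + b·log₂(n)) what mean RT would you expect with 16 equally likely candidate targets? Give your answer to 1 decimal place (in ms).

With log₂ n on the abscissa the relation is linear; from the two conditions:
  b = (670 − 602) / (log₂ 12 − log₂ 8) = 68 / (3.5850 − 3) = 116.247 ms/bit
  a = 602 − 116.247 × 3 = 253.260 ms
Then RT(16) = 253.260 + 116.247 × log₂ 16 = 253.260 + 116.247 × 4 ≈ 718.247 ms.

718.2 ms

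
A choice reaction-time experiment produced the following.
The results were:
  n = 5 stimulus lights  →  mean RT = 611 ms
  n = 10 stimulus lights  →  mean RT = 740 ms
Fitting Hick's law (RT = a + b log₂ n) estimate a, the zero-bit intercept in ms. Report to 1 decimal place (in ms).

311.5 ms

Slope: b = (740 − 611) / (log₂ 10 − log₂ 5) = 129/1.0000 = 129.000 ms/bit.
a = RT₁ − b·log₂ n₁ = 611 − 129.000 × 2.3219 = 311.471 ms.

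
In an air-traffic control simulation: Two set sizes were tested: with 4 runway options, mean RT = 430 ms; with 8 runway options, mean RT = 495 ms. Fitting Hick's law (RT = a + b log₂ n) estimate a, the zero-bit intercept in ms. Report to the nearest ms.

Slope: b = (495 − 430) / (log₂ 8 − log₂ 4) = 65/1.0000 = 65 ms/bit.
Intercept: a = 430 − 65·log₂(4) = 300.000 ms.

300 ms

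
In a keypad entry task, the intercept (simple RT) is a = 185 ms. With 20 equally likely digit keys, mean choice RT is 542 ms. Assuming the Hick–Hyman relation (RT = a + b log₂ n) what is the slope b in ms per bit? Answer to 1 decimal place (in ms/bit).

b = (542 − 185) / log₂(20) = 357 / 4.3219 = 82.602 ms/bit.

82.6 ms/bit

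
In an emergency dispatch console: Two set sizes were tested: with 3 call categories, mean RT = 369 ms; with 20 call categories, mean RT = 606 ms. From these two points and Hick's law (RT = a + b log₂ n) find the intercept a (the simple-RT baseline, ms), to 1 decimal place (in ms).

231.8 ms

The slope on a log₂ axis is (606 − 369) / (4.3219 − 1.5850) = 86.592 ms/bit.
a = RT₁ − b·log₂ n₁ = 369 − 86.592 × 1.5850 = 231.755 ms.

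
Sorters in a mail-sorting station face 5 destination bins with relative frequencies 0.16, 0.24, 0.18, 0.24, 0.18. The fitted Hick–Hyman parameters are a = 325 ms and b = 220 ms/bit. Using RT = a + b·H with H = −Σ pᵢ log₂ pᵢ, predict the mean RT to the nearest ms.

831 ms

Entropy contributions −pᵢ log₂ pᵢ: 0.4230, 0.4941, 0.4453, 0.4941, 0.4453; sum H = 2.3019 bits.
RT = a + bH = 325 + 220·2.3019 = 831.42 ms.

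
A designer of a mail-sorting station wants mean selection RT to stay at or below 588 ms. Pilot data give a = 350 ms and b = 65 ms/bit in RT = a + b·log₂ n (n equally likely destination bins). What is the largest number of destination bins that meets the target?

Information budget: (588 − 350)/65 = 3.6615 bits, so n ≤ 2^3.6615 = 12.654 → at most 12.

12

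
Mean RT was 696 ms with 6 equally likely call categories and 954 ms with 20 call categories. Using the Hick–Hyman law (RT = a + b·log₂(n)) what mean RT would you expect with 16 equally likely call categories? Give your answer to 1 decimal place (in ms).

Solve the two-equation system in a and b:
  b = (954 − 696) / (log₂ 20 − log₂ 6) = 258 / (4.3219 − 2.5850) = 148.535 ms/bit
  a = 696 − 148.535 × 2.5850 = 312.043 ms
Then RT(16) = 312.043 + 148.535 × log₂ 16 = 312.043 + 148.535 × 4 ≈ 906.182 ms.

906.2 ms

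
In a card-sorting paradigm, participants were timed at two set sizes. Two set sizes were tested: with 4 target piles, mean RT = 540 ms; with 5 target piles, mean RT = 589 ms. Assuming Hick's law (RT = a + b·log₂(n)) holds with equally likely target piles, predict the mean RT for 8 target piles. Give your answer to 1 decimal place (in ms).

692.2 ms

Fit slope and intercept:
  b = (589 − 540) / (log₂ 5 − log₂ 4) = 49 / (2.3219 − 2) = 152.208 ms/bit
  a = 540 − 152.208 × 2 = 235.584 ms
Then RT(8) = 235.584 + 152.208 × log₂ 8 = 235.584 + 152.208 × 3 ≈ 692.208 ms.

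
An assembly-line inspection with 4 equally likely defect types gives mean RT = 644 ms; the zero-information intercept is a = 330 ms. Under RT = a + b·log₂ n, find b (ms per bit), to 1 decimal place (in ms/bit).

log₂(4) = 2 bits.
b = (RT − a)/log₂ n = (644 − 330) / 2 = 157.000 ms/bit.

157.0 ms/bit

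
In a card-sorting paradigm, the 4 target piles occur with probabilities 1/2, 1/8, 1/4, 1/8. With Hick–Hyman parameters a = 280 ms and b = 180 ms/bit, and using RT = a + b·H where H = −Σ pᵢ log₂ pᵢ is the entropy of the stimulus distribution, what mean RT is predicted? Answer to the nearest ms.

595 ms

Each term −pᵢ log₂ pᵢ: 0.5·1 + 0.125·3 + 0.25·2 + 0.125·3; summed, H = 1.750 bits.
Mean RT = a + bH = 280 + 180·1.750 = 595.00 ms.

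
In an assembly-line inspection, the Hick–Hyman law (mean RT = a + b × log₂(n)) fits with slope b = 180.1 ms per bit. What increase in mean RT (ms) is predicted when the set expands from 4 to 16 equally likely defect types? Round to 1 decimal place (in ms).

360.2 ms

Only the slope matters, since a is common to both: ΔRT = b·log₂(n₂/n₁).
log₂(16) − log₂(4) = log₂(16/4) = log₂(4) = 2.
ΔRT = 180.1 × 2.0000 = 360.200 ms.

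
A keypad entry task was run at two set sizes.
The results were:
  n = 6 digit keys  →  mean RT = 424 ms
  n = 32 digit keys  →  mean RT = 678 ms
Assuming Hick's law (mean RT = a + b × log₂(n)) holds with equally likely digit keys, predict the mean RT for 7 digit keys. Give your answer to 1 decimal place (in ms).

RT is linear in log₂ n, so two points fix the line:
  b = (678 − 424) / (log₂ 32 − log₂ 6) = 254 / (5 − 2.5850) = 105.174 ms/bit
  a = 424 − 105.174 × 2.5850 = 152.128 ms
Then RT(7) = 152.128 + 105.174 × log₂ 7 = 152.128 + 105.174 × 2.8074 ≈ 447.390 ms.

447.4 ms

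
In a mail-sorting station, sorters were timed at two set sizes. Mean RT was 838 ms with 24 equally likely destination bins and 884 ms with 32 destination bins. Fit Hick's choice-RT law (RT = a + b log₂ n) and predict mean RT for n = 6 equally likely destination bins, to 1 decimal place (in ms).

616.3 ms

Solve the two-equation system in a and b:
  b = (884 − 838) / (log₂ 32 − log₂ 24) = 46 / (5 − 4.5850) = 110.833 ms/bit
  a = 838 − 110.833 × 4.5850 = 329.833 ms
Then RT(6) = 329.833 + 110.833 × log₂ 6 = 329.833 + 110.833 × 2.5850 ≈ 616.333 ms.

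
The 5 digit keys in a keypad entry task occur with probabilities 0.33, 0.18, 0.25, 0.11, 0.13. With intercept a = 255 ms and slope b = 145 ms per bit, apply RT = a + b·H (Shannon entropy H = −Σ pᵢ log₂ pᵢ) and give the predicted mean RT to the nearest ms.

Entropy contributions −pᵢ log₂ pᵢ: 0.5278, 0.4453, 0.5000, 0.3503, 0.3826; sum H = 2.2061 bits.
RT = a + bH = 255 + 145·2.2061 = 574.88 ms.

575 ms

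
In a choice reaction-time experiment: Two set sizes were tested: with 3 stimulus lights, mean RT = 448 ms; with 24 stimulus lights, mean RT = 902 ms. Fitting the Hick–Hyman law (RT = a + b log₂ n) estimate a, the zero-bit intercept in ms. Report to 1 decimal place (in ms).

208.1 ms

Slope: b = (902 − 448) / (log₂ 24 − log₂ 3) = 454/3.0000 = 151.333 ms/bit.
Intercept: a = 448 − 151.333·log₂(3) = 208.142 ms.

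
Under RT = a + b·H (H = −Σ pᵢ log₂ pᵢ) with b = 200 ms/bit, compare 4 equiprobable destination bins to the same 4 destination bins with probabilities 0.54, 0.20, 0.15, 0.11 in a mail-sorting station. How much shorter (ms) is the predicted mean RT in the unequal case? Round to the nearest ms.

Equiprobable entropy H₀ = log₂ 4 = 2.0000 bits.
Skewed entropy H = −Σ pᵢ log₂ pᵢ = 1.7053 bits.
ΔRT = b·(H₀ − H) = 200 × 0.2947 = 58.95 ms.

59 ms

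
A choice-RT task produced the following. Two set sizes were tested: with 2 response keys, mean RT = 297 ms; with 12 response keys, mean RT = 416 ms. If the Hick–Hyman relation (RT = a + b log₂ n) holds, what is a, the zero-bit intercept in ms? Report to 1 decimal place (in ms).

251.0 ms

b = (RT₂ − RT₁)/(log₂ n₂ − log₂ n₁) = (416 − 297)/(3.5850 − 1) = 46.035 ms/bit.
a = RT₁ − b·log₂ n₁ = 297 − 46.035 × 1 = 250.965 ms.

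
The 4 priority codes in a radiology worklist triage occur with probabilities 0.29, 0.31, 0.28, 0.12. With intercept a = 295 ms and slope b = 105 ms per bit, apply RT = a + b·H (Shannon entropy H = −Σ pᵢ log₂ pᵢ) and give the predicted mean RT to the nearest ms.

Entropy contributions −pᵢ log₂ pᵢ: 0.5179, 0.5238, 0.5142, 0.3671; sum H = 1.9230 bits.
RT = a + bH = 295 + 105·1.9230 = 496.91 ms.

497 ms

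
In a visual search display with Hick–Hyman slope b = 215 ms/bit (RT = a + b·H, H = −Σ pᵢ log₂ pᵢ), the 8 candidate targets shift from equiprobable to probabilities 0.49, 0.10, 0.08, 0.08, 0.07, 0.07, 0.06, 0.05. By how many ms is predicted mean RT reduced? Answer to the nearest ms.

Equiprobable entropy H₀ = log₂ 8 = 3.0000 bits.
Skewed entropy H = −Σ pᵢ log₂ pᵢ = 2.4162 bits.
ΔRT = b·(H₀ − H) = 215 × 0.5838 = 125.51 ms.

126 ms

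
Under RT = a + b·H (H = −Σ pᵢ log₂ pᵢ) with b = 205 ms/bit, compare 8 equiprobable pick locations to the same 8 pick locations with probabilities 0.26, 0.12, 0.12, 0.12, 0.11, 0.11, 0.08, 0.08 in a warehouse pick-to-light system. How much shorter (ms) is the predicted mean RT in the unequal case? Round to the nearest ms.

23 ms

The RT saving is b·ΔH. Equiprobable H₀ = log₂(8) = 3.0000 bits; with the given probabilities H = 2.8901 bits.
b·(H₀ − H) = 205 × (3.0000 − 2.8901) = 22.53 ms.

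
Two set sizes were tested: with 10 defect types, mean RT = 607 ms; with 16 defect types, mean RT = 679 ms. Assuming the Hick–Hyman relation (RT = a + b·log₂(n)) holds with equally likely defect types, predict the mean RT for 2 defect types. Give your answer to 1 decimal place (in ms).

360.4 ms

RT is linear in log₂ n, so two points fix the line:
  b = (679 − 607) / (log₂ 16 − log₂ 10) = 72 / (4 − 3.3219) = 106.183 ms/bit
  a = 607 − 106.183 × 3.3219 = 254.266 ms
Then RT(2) = 254.266 + 106.183 × log₂ 2 = 254.266 + 106.183 × 1 ≈ 360.450 ms.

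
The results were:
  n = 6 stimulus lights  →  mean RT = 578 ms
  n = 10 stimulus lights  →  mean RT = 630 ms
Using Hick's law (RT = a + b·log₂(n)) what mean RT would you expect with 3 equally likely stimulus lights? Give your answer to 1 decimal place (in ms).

Fit slope and intercept:
  b = (630 − 578) / (log₂ 10 − log₂ 6) = 52 / (3.3219 − 2.5850) = 70.560 ms/bit
  a = 578 − 70.560 × 2.5850 = 395.606 ms
Then RT(3) = 395.606 + 70.560 × log₂ 3 = 395.606 + 70.560 × 1.5850 ≈ 507.440 ms.

507.4 ms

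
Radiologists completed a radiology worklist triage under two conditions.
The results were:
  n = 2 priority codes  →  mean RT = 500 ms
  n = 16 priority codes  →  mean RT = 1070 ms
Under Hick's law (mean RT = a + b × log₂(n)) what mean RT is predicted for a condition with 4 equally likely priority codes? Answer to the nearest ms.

690 ms

With log₂ n on the abscissa the relation is linear; from the two conditions:
  b = (1070 − 500) / (log₂ 16 − log₂ 2) = 570 / (4 − 1) = 190 ms/bit
  a = 500 − 190 × 1 = 310 ms
Then RT(4) = 310 + 190 × log₂ 4 = 310 + 190 × 2 ≈ 690.000 ms.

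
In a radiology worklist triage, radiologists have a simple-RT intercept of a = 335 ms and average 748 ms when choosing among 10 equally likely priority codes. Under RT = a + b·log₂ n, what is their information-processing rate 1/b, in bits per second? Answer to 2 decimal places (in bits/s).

8.04 bits/s

Choice component = 748 − 335 = 413 ms over log₂(10) = 3.3219 bits.
b = 413 / 3.3219 = 124.325 ms/bit, so 1/b = 8.043 bits/s.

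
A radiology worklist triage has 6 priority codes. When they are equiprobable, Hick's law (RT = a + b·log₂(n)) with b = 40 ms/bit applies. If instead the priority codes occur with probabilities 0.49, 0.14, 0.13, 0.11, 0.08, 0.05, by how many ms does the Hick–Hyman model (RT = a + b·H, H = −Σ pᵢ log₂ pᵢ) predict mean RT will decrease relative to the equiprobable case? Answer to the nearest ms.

18 ms

Equiprobable entropy H₀ = log₂ 6 = 2.5850 bits.
Skewed entropy H = −Σ pᵢ log₂ pᵢ = 2.1419 bits.
ΔRT = b·(H₀ − H) = 40 × 0.4430 = 17.72 ms.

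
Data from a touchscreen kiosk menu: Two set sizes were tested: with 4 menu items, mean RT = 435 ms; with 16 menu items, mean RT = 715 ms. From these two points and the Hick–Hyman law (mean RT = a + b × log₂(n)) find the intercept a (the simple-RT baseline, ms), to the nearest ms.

155 ms

b = (RT₂ − RT₁)/(log₂ n₂ − log₂ n₁) = (715 − 435)/(4 − 2) = 140 ms/bit.
a = RT₁ − b·log₂ n₁ = 435 − 140 × 2 = 155.000 ms.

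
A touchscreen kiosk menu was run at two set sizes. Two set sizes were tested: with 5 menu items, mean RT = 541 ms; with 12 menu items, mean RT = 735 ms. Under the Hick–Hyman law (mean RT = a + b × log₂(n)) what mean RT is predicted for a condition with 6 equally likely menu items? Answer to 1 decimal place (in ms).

RT is linear in log₂ n, so two points fix the line:
  b = (735 − 541) / (log₂ 12 − log₂ 5) = 194 / (3.5850 − 2.3219) = 153.598 ms/bit
  a = 541 − 153.598 × 2.3219 = 184.356 ms
Then RT(6) = 184.356 + 153.598 × log₂ 6 = 184.356 + 153.598 × 2.5850 ≈ 581.402 ms.

581.4 ms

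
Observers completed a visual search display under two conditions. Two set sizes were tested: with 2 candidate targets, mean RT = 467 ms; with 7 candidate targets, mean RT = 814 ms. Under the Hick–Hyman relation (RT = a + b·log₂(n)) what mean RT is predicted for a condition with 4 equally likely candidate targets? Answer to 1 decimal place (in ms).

Solve the two-equation system in a and b:
  b = (814 − 467) / (log₂ 7 − log₂ 2) = 347 / (2.8074 − 1) = 191.993 ms/bit
  a = 467 − 191.993 × 1 = 275.007 ms
Then RT(4) = 275.007 + 191.993 × log₂ 4 = 275.007 + 191.993 × 2 ≈ 658.993 ms.

659.0 ms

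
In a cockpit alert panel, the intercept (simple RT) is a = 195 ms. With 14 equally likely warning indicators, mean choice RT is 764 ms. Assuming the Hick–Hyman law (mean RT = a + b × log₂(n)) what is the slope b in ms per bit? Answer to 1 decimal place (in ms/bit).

14 alternatives carry log₂ 14 = 3.8074 bits; the choice cost is 764 − 195 = 569 ms, so b = 569/3.8074 = 149.448 ms/bit.

149.4 ms/bit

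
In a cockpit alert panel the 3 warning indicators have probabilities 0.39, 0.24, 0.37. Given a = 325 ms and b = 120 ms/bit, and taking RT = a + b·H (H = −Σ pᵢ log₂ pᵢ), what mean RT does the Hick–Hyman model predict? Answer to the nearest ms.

Entropy contributions −pᵢ log₂ pᵢ: 0.5298, 0.4941, 0.5307; sum H = 1.5547 bits.
RT = a + bH = 325 + 120·1.5547 = 511.56 ms.

512 ms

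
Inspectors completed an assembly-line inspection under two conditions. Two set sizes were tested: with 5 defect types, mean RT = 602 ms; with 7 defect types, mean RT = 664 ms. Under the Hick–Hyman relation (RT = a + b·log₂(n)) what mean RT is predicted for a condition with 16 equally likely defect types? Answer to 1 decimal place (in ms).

816.3 ms

RT is linear in log₂ n, so two points fix the line:
  b = (664 − 602) / (log₂ 7 − log₂ 5) = 62 / (2.8074 − 2.3219) = 127.723 ms/bit
  a = 602 − 127.723 × 2.3219 = 305.437 ms
Then RT(16) = 305.437 + 127.723 × log₂ 16 = 305.437 + 127.723 × 4 ≈ 816.328 ms.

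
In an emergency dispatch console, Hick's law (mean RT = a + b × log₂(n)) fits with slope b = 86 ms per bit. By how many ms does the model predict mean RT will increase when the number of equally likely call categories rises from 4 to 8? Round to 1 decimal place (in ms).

ΔRT = (a + b log₂ n₂) − (a + b log₂ n₁) = b·(log₂ n₂ − log₂ n₁).
log₂(8) − log₂(4) = log₂(8/4) = log₂(2) = 1.
ΔRT = 86 × 1.0000 = 86.000 ms.

86.0 ms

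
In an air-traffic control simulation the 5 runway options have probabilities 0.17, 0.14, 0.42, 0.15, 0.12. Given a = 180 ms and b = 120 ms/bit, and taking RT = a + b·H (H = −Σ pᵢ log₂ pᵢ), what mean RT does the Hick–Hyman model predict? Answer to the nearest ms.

Entropy contributions −pᵢ log₂ pᵢ: 0.4346, 0.3971, 0.5256, 0.4105, 0.3671; sum H = 2.1350 bits.
RT = a + bH = 180 + 120·2.1350 = 436.19 ms.

436 ms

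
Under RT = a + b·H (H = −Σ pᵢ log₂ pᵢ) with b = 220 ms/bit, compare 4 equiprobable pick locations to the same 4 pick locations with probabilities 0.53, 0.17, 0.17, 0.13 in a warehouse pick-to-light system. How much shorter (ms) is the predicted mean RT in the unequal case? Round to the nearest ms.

58 ms

The RT saving is b·ΔH. Equiprobable H₀ = log₂(4) = 2.0000 bits; with the given probabilities H = 1.7373 bits.
b·(H₀ − H) = 220 × (2.0000 − 1.7373) = 57.80 ms.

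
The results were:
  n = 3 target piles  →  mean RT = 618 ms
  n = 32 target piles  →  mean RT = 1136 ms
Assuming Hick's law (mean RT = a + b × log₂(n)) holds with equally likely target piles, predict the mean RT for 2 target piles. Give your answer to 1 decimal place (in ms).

529.3 ms

RT is linear in log₂ n, so two points fix the line:
  b = (1136 − 618) / (log₂ 32 − log₂ 3) = 518 / (5 − 1.5850) = 151.682 ms/bit
  a = 618 − 151.682 × 1.5850 = 377.590 ms
Then RT(2) = 377.590 + 151.682 × log₂ 2 = 377.590 + 151.682 × 1 ≈ 529.272 ms.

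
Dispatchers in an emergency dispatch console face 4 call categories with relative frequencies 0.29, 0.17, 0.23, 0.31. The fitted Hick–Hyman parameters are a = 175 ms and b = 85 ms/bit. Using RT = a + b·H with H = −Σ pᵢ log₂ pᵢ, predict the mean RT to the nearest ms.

342 ms

Entropy contributions −pᵢ log₂ pᵢ: 0.5179, 0.4346, 0.4877, 0.5238; sum H = 1.9640 bits.
RT = a + bH = 175 + 85·1.9640 = 341.94 ms.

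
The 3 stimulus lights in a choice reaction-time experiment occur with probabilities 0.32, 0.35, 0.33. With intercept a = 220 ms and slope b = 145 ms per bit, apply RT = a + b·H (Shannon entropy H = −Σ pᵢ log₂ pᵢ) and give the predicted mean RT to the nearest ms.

450 ms

H = 0.32·log₂(1/0.32) + 0.35·log₂(1/0.35) + 0.33·log₂(1/0.33) = 1.5840 bits.
RT = 220 + 145 × 1.5840 = 449.67 ms.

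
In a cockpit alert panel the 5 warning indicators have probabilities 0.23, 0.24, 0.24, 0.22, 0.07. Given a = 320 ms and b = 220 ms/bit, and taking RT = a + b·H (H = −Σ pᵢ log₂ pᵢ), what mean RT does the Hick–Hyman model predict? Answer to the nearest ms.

H = 0.23·log₂(1/0.23) + 0.24·log₂(1/0.24) + 0.24·log₂(1/0.24) + 0.22·log₂(1/0.22) + 0.07·log₂(1/0.07) = 2.2251 bits.
RT = 320 + 220 × 2.2251 = 809.51 ms.

810 ms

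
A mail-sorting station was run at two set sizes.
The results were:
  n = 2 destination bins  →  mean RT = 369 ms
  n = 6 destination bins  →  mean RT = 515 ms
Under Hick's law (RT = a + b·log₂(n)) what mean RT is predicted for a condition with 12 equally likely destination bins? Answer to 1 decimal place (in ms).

RT is linear in log₂ n, so two points fix the line:
  b = (515 − 369) / (log₂ 6 − log₂ 2) = 146 / (2.5850 − 1) = 92.116 ms/bit
  a = 369 − 92.116 × 1 = 276.884 ms
Then RT(12) = 276.884 + 92.116 × log₂ 12 = 276.884 + 92.116 × 3.5850 ≈ 607.116 ms.

607.1 ms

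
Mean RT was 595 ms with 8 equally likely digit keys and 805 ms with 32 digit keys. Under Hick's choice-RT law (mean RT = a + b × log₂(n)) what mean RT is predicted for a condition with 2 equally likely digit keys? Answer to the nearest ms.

385 ms

RT is linear in log₂ n, so two points fix the line:
  b = (805 − 595) / (log₂ 32 − log₂ 8) = 210 / (5 − 3) = 105 ms/bit
  a = 595 − 105 × 3 = 280 ms
Then RT(2) = 280 + 105 × log₂ 2 = 280 + 105 × 1 ≈ 385.000 ms.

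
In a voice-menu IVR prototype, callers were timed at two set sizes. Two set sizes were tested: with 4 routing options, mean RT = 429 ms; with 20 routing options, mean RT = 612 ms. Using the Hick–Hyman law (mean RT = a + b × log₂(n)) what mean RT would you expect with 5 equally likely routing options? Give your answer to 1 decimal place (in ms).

Solve the two-equation system in a and b:
  b = (612 − 429) / (log₂ 20 − log₂ 4) = 183 / (4.3219 − 2) = 78.814 ms/bit
  a = 429 − 78.814 × 2 = 271.372 ms
Then RT(5) = 271.372 + 78.814 × log₂ 5 = 271.372 + 78.814 × 2.3219 ≈ 454.372 ms.

454.4 ms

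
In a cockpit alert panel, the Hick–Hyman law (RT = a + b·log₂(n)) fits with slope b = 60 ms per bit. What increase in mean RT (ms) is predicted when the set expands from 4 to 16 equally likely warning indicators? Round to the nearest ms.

ΔRT = (a + b log₂ n₂) − (a + b log₂ n₁) = b·(log₂ n₂ − log₂ n₁).
log₂(16) − log₂(4) = log₂(16/4) = log₂(4) = 2.
ΔRT = 60 × 2.0000 = 120.000 ms.

120 ms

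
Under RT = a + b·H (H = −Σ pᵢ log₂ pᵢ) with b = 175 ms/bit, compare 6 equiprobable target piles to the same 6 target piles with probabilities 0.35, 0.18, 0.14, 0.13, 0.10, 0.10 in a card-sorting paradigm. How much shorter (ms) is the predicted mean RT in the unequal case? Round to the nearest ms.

The RT saving is b·ΔH. Equiprobable H₀ = log₂(6) = 2.5850 bits; with the given probabilities H = 2.4195 bits.
b·(H₀ − H) = 175 × (2.5850 − 2.4195) = 28.95 ms.

29 ms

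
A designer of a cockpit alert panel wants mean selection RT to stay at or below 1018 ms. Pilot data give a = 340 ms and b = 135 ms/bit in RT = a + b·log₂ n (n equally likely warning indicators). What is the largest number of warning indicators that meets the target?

32

Set 340 + 135·log₂ n ≤ 1018 → log₂ n ≤ (1018 − 340)/135 = 5.0222.
So n ≤ 2^5.0222 = 32.497; the largest integer n is 32.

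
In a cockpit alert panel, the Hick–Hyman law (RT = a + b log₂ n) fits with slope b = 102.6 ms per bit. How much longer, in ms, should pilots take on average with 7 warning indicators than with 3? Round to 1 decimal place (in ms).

125.4 ms

Only the slope matters, since a is common to both: ΔRT = b·log₂(n₂/n₁).
log₂(7) − log₂(3) = 2.8074 − 1.5850 = 1.2224.
ΔRT = 102.6 × 1.2224 = 125.417 ms.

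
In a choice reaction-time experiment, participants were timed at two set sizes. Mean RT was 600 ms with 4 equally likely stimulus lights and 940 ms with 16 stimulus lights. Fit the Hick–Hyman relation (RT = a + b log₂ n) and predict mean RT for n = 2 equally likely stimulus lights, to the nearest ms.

430 ms

With log₂ n on the abscissa the relation is linear; from the two conditions:
  b = (940 − 600) / (log₂ 16 − log₂ 4) = 340 / (4 − 2) = 170 ms/bit
  a = 600 − 170 × 2 = 260 ms
Then RT(2) = 260 + 170 × log₂ 2 = 260 + 170 × 1 ≈ 430.000 ms.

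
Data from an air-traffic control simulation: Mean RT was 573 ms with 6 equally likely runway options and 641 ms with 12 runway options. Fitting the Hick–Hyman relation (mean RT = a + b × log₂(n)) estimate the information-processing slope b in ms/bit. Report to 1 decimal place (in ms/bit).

b = (RT₂ − RT₁)/(log₂ n₂ − log₂ n₁) = (641 − 573)/(3.5850 − 2.5850) = 68.000 ms/bit.

68.0 ms/bit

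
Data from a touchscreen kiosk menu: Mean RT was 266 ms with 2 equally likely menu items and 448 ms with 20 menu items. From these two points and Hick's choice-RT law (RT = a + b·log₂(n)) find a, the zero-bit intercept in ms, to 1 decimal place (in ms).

The slope on a log₂ axis is (448 − 266) / (4.3219 − 1) = 54.787 ms/bit.
Intercept: a = 266 − 54.787·log₂(2) = 211.213 ms.

211.2 ms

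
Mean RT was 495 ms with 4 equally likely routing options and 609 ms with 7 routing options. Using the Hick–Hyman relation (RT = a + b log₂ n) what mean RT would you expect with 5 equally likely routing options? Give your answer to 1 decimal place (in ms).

540.5 ms

Solve the two-equation system in a and b:
  b = (609 − 495) / (log₂ 7 − log₂ 4) = 114 / (2.8074 − 2) = 141.202 ms/bit
  a = 495 − 141.202 × 2 = 212.596 ms
Then RT(5) = 212.596 + 141.202 × log₂ 5 = 212.596 + 141.202 × 2.3219 ≈ 540.457 ms.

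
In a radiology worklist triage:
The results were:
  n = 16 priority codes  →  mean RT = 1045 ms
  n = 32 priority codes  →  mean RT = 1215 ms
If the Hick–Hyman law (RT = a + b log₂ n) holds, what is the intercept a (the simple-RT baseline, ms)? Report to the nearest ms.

365 ms

The slope on a log₂ axis is (1215 − 1045) / (5 − 4) = 170 ms/bit.
Intercept: a = 1045 − 170·log₂(16) = 365.000 ms.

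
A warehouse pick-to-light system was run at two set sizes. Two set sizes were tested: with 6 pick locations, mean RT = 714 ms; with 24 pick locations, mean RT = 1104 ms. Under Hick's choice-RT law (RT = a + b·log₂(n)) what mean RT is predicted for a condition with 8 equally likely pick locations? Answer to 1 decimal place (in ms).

RT is linear in log₂ n, so two points fix the line:
  b = (1104 − 714) / (log₂ 24 − log₂ 6) = 390 / (4.5850 − 2.5850) = 195.000 ms/bit
  a = 714 − 195.000 × 2.5850 = 209.932 ms
Then RT(8) = 209.932 + 195.000 × log₂ 8 = 209.932 + 195.000 × 3 ≈ 794.932 ms.

794.9 ms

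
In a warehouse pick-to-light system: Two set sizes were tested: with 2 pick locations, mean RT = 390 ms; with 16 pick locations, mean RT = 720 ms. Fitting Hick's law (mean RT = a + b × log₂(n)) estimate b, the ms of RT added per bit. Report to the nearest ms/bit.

110 ms/bit

Slope: b = (720 − 390) / (log₂ 16 − log₂ 2) = 330/3.0000 = 110 ms/bit.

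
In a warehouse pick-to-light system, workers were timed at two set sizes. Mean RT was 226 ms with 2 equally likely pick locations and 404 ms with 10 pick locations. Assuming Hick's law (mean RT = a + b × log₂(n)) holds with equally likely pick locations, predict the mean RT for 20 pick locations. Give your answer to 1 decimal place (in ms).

Solve the two-equation system in a and b:
  b = (404 − 226) / (log₂ 10 − log₂ 2) = 178 / (3.3219 − 1) = 76.660 ms/bit
  a = 226 − 76.660 × 1 = 149.340 ms
Then RT(20) = 149.340 + 76.660 × log₂ 20 = 149.340 + 76.660 × 4.3219 ≈ 480.660 ms.

480.7 ms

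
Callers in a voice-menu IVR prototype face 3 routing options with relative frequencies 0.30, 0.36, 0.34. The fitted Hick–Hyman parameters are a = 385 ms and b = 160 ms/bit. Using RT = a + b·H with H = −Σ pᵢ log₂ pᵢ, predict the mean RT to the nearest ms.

638 ms

Entropy contributions −pᵢ log₂ pᵢ: 0.5211, 0.5306, 0.5292; sum H = 1.5809 bits.
RT = a + bH = 385 + 160·1.5809 = 637.94 ms.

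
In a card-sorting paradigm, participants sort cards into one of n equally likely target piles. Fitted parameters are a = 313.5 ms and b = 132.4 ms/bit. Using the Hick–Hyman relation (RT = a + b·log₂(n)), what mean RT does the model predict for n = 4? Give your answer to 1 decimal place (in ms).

578.3 ms

log₂(4) = 2 bits, so RT = 313.5 + 132.4 × 2 ≈ 578.300 ms.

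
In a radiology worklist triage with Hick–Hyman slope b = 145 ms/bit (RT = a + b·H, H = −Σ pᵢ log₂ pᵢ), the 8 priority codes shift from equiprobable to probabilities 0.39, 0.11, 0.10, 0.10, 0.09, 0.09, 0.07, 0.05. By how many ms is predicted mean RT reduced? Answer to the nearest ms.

50 ms

Equiprobable entropy H₀ = log₂ 8 = 3.0000 bits.
Skewed entropy H = −Σ pᵢ log₂ pᵢ = 2.6544 bits.
ΔRT = b·(H₀ − H) = 145 × 0.3456 = 50.11 ms.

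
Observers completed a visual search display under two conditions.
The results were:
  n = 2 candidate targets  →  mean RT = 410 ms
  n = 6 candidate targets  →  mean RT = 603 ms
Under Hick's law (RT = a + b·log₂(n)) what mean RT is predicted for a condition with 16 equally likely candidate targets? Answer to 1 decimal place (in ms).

With log₂ n on the abscissa the relation is linear; from the two conditions:
  b = (603 − 410) / (log₂ 6 − log₂ 2) = 193 / (2.5850 − 1) = 121.769 ms/bit
  a = 410 − 121.769 × 1 = 288.231 ms
Then RT(16) = 288.231 + 121.769 × log₂ 16 = 288.231 + 121.769 × 4 ≈ 775.308 ms.

775.3 ms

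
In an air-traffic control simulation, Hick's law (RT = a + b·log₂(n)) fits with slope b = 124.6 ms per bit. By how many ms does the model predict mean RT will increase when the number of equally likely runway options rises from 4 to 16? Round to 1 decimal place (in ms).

Only the slope matters, since a is common to both: ΔRT = b·log₂(n₂/n₁).
log₂(16) − log₂(4) = log₂(16/4) = log₂(4) = 2.
ΔRT = 124.6 × 2.0000 = 249.200 ms.

249.2 ms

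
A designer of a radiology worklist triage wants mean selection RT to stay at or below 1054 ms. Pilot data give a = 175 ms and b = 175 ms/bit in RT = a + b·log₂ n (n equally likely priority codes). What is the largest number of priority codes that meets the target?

32

Set 175 + 175·log₂ n ≤ 1054 → log₂ n ≤ (1054 − 175)/175 = 5.0229.
So n ≤ 2^5.0229 = 32.511; the largest integer n is 32.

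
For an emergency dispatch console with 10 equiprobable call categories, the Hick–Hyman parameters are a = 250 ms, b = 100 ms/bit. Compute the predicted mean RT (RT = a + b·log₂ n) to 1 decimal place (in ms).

582.2 ms

log₂(10) = 3.3219 bits, so RT = 250 + 100 × 3.3219 ≈ 582.193 ms.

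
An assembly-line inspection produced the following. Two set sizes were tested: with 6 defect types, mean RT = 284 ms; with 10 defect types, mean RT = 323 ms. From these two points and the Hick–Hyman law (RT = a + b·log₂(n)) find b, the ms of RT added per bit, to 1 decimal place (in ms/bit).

Slope: b = (323 − 284) / (log₂ 10 − log₂ 6) = 39/0.7370 = 52.920 ms/bit.

52.9 ms/bit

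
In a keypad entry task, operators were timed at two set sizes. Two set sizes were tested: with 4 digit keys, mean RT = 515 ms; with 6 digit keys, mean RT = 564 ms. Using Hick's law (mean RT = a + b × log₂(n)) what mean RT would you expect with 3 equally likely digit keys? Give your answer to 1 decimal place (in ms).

480.2 ms

Fit slope and intercept:
  b = (564 − 515) / (log₂ 6 − log₂ 4) = 49 / (2.5850 − 2) = 83.766 ms/bit
  a = 515 − 83.766 × 2 = 347.468 ms
Then RT(3) = 347.468 + 83.766 × log₂ 3 = 347.468 + 83.766 × 1.5850 ≈ 480.234 ms.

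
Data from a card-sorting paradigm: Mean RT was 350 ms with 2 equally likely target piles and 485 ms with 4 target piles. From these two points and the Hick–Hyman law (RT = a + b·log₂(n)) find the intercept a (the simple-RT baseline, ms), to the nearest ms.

The slope on a log₂ axis is (485 − 350) / (2 − 1) = 135 ms/bit.
Intercept: a = 350 − 135·log₂(2) = 215.000 ms.

215 ms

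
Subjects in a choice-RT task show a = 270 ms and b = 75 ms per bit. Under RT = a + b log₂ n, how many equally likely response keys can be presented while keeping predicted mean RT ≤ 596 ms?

20

Information budget: (596 − 270)/75 = 4.3467 bits, so n ≤ 2^4.3467 = 20.346 → at most 20.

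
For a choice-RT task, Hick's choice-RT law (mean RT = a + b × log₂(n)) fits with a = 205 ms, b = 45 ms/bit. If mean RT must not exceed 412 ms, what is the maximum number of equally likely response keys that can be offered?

24

Information budget: (412 − 205)/45 = 4.6000 bits, so n ≤ 2^4.6000 = 24.251 → at most 24.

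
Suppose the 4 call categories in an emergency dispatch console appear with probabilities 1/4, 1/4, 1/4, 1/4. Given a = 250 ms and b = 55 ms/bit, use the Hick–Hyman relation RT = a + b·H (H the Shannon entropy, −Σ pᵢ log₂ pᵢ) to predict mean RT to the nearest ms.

360 ms

H = −Σ pᵢ log₂ pᵢ = 0.25·2 + 0.25·2 + 0.25·2 + 0.25·2 = 2.000 bits.
RT = 250 + 55 × 2.000 = 360.00 ms.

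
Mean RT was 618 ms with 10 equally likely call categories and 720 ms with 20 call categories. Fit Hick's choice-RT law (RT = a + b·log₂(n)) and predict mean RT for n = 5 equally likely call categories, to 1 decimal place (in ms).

516.0 ms

RT is linear in log₂ n, so two points fix the line:
  b = (720 − 618) / (log₂ 20 − log₂ 10) = 102 / (4.3219 − 3.3219) = 102.000 ms/bit
  a = 618 − 102.000 × 3.3219 = 279.163 ms
Then RT(5) = 279.163 + 102.000 × log₂ 5 = 279.163 + 102.000 × 2.3219 ≈ 516.000 ms.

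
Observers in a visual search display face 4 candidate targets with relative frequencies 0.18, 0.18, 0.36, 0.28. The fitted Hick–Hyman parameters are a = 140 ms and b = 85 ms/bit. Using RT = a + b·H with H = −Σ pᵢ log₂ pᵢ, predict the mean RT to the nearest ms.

Entropy contributions −pᵢ log₂ pᵢ: 0.4453, 0.4453, 0.5306, 0.5142; sum H = 1.9355 bits.
RT = a + bH = 140 + 85·1.9355 = 304.51 ms.

305 ms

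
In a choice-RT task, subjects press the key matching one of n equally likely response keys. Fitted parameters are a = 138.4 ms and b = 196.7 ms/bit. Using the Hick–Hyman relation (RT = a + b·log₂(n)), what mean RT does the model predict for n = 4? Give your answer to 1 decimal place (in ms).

log₂(4) = 2 bits, so RT = 138.4 + 196.7 × 2 ≈ 531.800 ms.

531.8 ms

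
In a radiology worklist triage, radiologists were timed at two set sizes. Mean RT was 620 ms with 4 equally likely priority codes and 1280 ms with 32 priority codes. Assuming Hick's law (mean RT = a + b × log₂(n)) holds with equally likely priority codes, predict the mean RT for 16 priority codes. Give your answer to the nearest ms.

1060 ms

With log₂ n on the abscissa the relation is linear; from the two conditions:
  b = (1280 − 620) / (log₂ 32 − log₂ 4) = 660 / (5 − 2) = 220 ms/bit
  a = 620 − 220 × 2 = 180 ms
Then RT(16) = 180 + 220 × log₂ 16 = 180 + 220 × 4 ≈ 1060.000 ms.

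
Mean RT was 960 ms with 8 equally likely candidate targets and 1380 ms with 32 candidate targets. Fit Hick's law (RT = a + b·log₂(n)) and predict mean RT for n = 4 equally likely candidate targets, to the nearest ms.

Fit slope and intercept:
  b = (1380 − 960) / (log₂ 32 − log₂ 8) = 420 / (5 − 3) = 210 ms/bit
  a = 960 − 210 × 3 = 330 ms
Then RT(4) = 330 + 210 × log₂ 4 = 330 + 210 × 2 ≈ 750.000 ms.

750 ms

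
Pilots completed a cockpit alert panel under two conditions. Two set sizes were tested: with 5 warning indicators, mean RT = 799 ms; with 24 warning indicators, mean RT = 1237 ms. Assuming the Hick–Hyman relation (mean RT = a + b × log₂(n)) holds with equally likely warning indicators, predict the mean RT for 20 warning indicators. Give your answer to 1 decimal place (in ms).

With log₂ n on the abscissa the relation is linear; from the two conditions:
  b = (1237 − 799) / (log₂ 24 − log₂ 5) = 438 / (4.5850 − 2.3219) = 193.545 ms/bit
  a = 799 − 193.545 × 2.3219 = 349.601 ms
Then RT(20) = 349.601 + 193.545 × log₂ 20 = 349.601 + 193.545 × 4.3219 ≈ 1186.091 ms.

1186.1 ms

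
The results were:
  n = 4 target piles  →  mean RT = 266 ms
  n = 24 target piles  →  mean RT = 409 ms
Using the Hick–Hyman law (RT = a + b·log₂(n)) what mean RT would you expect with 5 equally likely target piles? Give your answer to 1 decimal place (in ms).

RT is linear in log₂ n, so two points fix the line:
  b = (409 − 266) / (log₂ 24 − log₂ 4) = 143 / (4.5850 − 2) = 55.320 ms/bit
  a = 266 − 55.320 × 2 = 155.360 ms
Then RT(5) = 155.360 + 55.320 × log₂ 5 = 155.360 + 55.320 × 2.3219 ≈ 283.809 ms.

283.8 ms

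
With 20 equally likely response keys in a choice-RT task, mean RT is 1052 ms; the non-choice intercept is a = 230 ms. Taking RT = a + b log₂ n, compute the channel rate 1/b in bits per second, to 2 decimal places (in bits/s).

5.26 bits/s

Choice component = 1052 − 230 = 822 ms over log₂(20) = 4.3219 bits.
b = 822 / 4.3219 = 190.193 ms/bit, so 1/b = 5.258 bits/s.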